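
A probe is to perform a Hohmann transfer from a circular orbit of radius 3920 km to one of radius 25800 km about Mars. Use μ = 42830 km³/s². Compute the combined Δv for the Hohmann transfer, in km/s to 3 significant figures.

Δv = 1.68 km/s

Semi-major axis of the transfer orbit: a_t = (3920 + 25800)/2 = 14860 km.
At r₁ the circular-orbit speed is v₁ = √(μ/r₁) = 3.305 km/s.
On the transfer ellipse at r₁, v² = μ(2/r − 1/a) gives v_p = √[μ(2/r₁ − 1/a_t)] = 4.355 km/s.
First burn Δv₁ = |v_p − v₁| = 1.050 km/s.
Circular speed at r₂: v₂ = √(μ/r₂) = 1.28844 km/s.
Transfer-orbit speed at r₂: v_a = √[μ(2/r₂ − 1/a_t)] = 0.661756 km/s.
Second burn Δv₂ = |v₂ − v_a| = 0.6267 km/s.
Total Δv = Δv₁ + Δv₂ = 1.677 km/s.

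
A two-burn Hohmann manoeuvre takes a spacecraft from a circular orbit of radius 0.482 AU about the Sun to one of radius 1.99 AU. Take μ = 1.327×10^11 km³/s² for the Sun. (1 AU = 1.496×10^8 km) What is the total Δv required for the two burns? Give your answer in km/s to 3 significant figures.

In km: r₁ = 0.482 × 1.496×10^8 = 7.21072×10^7 km; r₂ = 1.99 × 1.496×10^8 = 2.97704×10^8 km.
Semi-major axis of the transfer orbit: a_t = (7.21072×10^7 + 2.97704×10^8)/2 = 1.849056×10^8 km.
At r₁ the circular-orbit speed is v₁ = √(μ/r₁) = 42.90 km/s.
On the transfer ellipse at r₁, v² = μ(2/r − 1/a) gives v_p = √[μ(2/r₁ − 1/a_t)] = 54.43 km/s.
First burn Δv₁ = |v_p − v₁| = 11.53 km/s.
At r₂, v₂ = √(μ/r₂) = 21.1127 km/s.
Transfer-orbit speed at r₂: v_a = √[μ(2/r₂ − 1/a_t)] = 13.1843 km/s.
Second burn Δv₂ = |v₂ − v_a| = 7.928 km/s.
Δv = Δv₁ + Δv₂ = 11.53 + 7.928 = 19.46 km/s.

Δv = 19.5 km/s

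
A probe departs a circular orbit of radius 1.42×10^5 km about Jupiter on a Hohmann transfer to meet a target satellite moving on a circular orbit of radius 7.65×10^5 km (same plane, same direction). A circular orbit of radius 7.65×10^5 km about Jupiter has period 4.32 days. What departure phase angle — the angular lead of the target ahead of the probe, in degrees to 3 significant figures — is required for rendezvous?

From Kepler's third law T² = 4π²r³/μ at r = 7.65×10^5 km, T = 4.32 days = 4.32 × 86400 s = 3.73248×10^5 s: μ = 4π²r³/T² = 1.26867×10^8 km³/s².
The Hohmann ellipse has a_t = (r₁ + r₂)/2 = 4.535×10^5 km.
Transfer time t = π√(a_t³/μ) = 85180 s.
The target's mean motion on its circular orbit is ω₂ = √(μ/r₂³) = 1.683×10^-5 rad/s.
Angle swept by the target during transfer: ω₂·t = 1.434 rad = 82.16°.
The probe traverses 180° on the transfer ellipse, so the target must lead by 180° − 82.16° = 97.8°.

φ = 97.8°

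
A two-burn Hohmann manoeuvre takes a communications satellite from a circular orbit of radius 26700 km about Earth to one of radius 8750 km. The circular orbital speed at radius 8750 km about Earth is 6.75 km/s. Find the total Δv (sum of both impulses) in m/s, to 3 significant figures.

From the circular-orbit relation v² = μ/r at r = 8750 km: μ = v²r = (6.75)² × 8750 = 3.98672×10^5 km³/s².
The Hohmann ellipse has a_t = (r₁ + r₂)/2 = 17725 km.
At r₁ the circular-orbit speed is v₁ = √(μ/r₁) = 3.86413 km/s.
On the transfer ellipse at r₁, vis-viva equation gives v_a = √[μ(2/r₁ − 1/a_t)] = 2.71496 km/s.
First burn Δv₁ = |v_a − v₁| = 1.1492 km/s.
At r₂, v₂ = √(μ/r₂) = 6.7500 km/s.
Transfer-orbit speed at r₂: v_p = √[μ(2/r₂ − 1/a_t)] = 8.2845 km/s.
Second burn Δv₂ = |v₂ − v_p| = 1.5345 km/s.
Total Δv = Δv₁ + Δv₂ = 2.684 km/s.

Δv = 2680 m/s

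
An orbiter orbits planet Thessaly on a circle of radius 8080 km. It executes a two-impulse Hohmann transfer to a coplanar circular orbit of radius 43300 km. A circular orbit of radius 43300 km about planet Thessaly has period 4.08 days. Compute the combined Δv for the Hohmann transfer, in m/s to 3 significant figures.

Δv = 872 m/s

From Kepler's third law T² = 4π²r³/μ at r = 43300 km, T = 4.08 days = 4.08 × 86400 s = 3.52512×10^5 s: μ = 4π²r³/T² = 25791.4 km³/s².
The Hohmann ellipse has a_t = (r₁ + r₂)/2 = 25690 km.
Circular speed at r₁: v₁ = √(μ/r₁) = √(25791.4/8080) = 1.78662 km/s.
Transfer-orbit speed at r₁ (vis-viva equation): v_p = √[μ(2/r₁ − 1/a_t)] = 2.31950 km/s.
First burn Δv₁ = |v_p − v₁| = 0.53288 km/s.
At r₂, v₂ = √(μ/r₂) = 0.77178 km/s.
Transfer-orbit speed at r₂: v_a = √[μ(2/r₂ − 1/a_t)] = 0.43283 km/s.
Second burn Δv₂ = |v₂ − v_a| = 0.33895 km/s.
Total Δv = Δv₁ + Δv₂ = 0.8718 km/s.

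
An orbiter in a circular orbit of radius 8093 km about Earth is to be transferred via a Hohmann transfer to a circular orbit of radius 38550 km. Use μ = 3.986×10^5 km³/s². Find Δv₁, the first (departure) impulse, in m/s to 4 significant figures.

Transfer-ellipse semi-major axis a_t = (r₁ + r₂)/2 = (8093 + 38550)/2 = 23321.5 km.
On the circular orbit at r = 8093 km, v_c = √(μ/r) = 7.018 km/s.
Transfer-orbit speed at the same r (vis-viva, a = a_t): v_t = √[μ(2/r − 1/a_t)] = 9.023 km/s.
Δv₁ = |v_t − v_c| = |9.023 − 7.018| = 2.005 km/s.

Δv₁ = 2005 m/s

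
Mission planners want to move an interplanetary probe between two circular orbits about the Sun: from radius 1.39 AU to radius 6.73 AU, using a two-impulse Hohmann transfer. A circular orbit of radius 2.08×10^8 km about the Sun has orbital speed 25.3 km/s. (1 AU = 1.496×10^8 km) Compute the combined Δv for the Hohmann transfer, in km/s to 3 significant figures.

Δv = 12.0 km/s

From the circular-orbit relation v² = μ/r at r = 2.08×10^8 km: μ = v²r = (25.3)² × 2.08×10^8 = 1.33139×10^11 km³/s².
In km: r₁ = 1.39 × 1.496×10^8 = 2.07944×10^8 km; r₂ = 6.73 × 1.496×10^8 = 1.006808×10^9 km.
Semi-major axis of the transfer orbit: a_t = (2.07944×10^8 + 1.006808×10^9)/2 = 6.07376×10^8 km.
Circular speed at r₁: v₁ = √(μ/r₁) = √(1.33139×10^11/2.07944×10^8) = 25.303 km/s.
On the transfer ellipse at r₁, v² = μ(2/r − 1/a) gives v_p = √[μ(2/r₁ − 1/a_t)] = 32.578 km/s.
First burn Δv₁ = |v_p − v₁| = 7.275 km/s.
At r₂, v₂ = √(μ/r₂) = 11.50 km/s.
Transfer-orbit speed at r₂: v_a = √[μ(2/r₂ − 1/a_t)] = 6.729 km/s.
Second burn Δv₂ = |v₂ − v_a| = 4.771 km/s.
Δv = Δv₁ + Δv₂ = 7.275 + 4.771 = 12.05 km/s.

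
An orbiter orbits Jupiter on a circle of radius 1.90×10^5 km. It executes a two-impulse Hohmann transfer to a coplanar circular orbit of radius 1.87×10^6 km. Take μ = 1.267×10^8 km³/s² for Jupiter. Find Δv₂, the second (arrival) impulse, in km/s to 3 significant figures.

Δv₂ = 4.70 km/s

The Hohmann ellipse has a_t = (r₁ + r₂)/2 = 1.030×10^6 km.
Circular speed at r = 1.870×10^6 km: v_c = √(μ/r) = 8.231 km/s.
Vis-viva on the transfer ellipse at r = 1.870×10^6 km gives v_t = √[μ(2/r − 1/a_t)] = 3.535 km/s.
Δv₂ = |v_t − v_c| = |3.535 − 8.231| = 4.696 km/s.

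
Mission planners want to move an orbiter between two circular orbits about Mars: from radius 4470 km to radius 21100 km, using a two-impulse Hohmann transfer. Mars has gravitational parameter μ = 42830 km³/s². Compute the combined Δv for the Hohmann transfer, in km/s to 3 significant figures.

Semi-major axis of the transfer orbit: a_t = (4470 + 21100)/2 = 12785 km.
Circular speed at r₁: v₁ = √(μ/r₁) = √(42830/4470) = 3.09542 km/s.
On the transfer ellipse at r₁, vis-viva gives v_p = √[μ(2/r₁ − 1/a_t)] = 3.97659 km/s.
First burn Δv₁ = |v_p − v₁| = 0.88117 km/s.
Circular speed at r₂: v₂ = √(μ/r₂) = 1.424731 km/s.
Transfer-orbit speed at r₂: v_a = √[μ(2/r₂ − 1/a_t)] = 0.8424346 km/s.
Second burn Δv₂ = |v₂ − v_a| = 0.58230 km/s.
Total Δv = Δv₁ + Δv₂ = 1.463 km/s.

Δv = 1.46 km/s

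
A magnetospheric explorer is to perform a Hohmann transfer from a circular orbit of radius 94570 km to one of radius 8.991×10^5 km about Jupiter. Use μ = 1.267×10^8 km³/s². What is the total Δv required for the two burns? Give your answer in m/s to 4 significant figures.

Transfer-ellipse semi-major axis a_t = (r₁ + r₂)/2 = (94570 + 8.991×10^5)/2 = 4.96835×10^5 km.
Circular speed at r₁: v₁ = √(μ/r₁) = √(1.267×10^8/94570) = 36.60 km/s.
On the transfer ellipse at r₁, vis-viva gives v_p = √[μ(2/r₁ − 1/a_t)] = 49.24 km/s.
First burn Δv₁ = |v_p − v₁| = 12.64 km/s.
At r₂, v₂ = √(μ/r₂) = 11.871 km/s.
Transfer-orbit speed at r₂: v_a = √[μ(2/r₂ − 1/a_t)] = 5.1791 km/s.
Second burn Δv₂ = |v₂ − v_a| = 6.692 km/s.
Δv = Δv₁ + Δv₂ = 12.64 + 6.692 = 19.33 km/s.

Δv = 19330 m/s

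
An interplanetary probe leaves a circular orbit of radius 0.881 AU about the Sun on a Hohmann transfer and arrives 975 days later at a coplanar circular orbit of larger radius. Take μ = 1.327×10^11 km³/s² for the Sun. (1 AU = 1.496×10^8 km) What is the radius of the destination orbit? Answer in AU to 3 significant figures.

In km: r₁ = 0.881 × 1.496×10^8 = 1.317976×10^8 km.
Transfer time t = 975 days = 8.424×10^7 s, and t = π√(a_t³/μ).
So a_t = (μ t²/π²)^(1/3) = (1.327×10^11 × (8.424×10^7)² / π²)^(1/3) = 4.5695×10^8 km.
Since a_t = (r₁ + r₂)/2, r₂ = 2a_t − r₁ = 2×4.5695×10^8 − 1.317976×10^8 = 7.821024×10^8 km.
In AU: r₂ = 7.821024×10^8 / 1.496×10^8 = 5.23 AU.

r₂ = 5.23 AU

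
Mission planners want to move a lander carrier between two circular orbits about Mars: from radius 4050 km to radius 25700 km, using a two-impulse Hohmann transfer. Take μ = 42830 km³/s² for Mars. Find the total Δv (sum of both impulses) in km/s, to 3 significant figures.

Semi-major axis of the transfer orbit: a_t = (4050 + 25700)/2 = 14875 km.
At r₁ the circular-orbit speed is v₁ = √(μ/r₁) = 3.25197 km/s.
Transfer-orbit speed at r₁ (v² = μ(2/r − 1/a)): v_p = √[μ(2/r₁ − 1/a_t)] = 4.27449 km/s.
First burn Δv₁ = |v_p − v₁| = 1.023 km/s.
At r₂, v₂ = √(μ/r₂) = 1.2909 km/s.
Transfer-orbit speed at r₂: v_a = √[μ(2/r₂ − 1/a_t)] = 0.67361 km/s.
Second burn Δv₂ = |v₂ − v_a| = 0.6173 km/s.
Δv = Δv₁ + Δv₂ = 1.023 + 0.6173 = 1.640 km/s.

Δv = 1.64 km/s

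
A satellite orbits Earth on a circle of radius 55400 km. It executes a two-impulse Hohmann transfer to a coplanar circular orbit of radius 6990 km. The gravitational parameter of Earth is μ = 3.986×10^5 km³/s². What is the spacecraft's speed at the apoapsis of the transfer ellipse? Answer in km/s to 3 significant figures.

v = 1.27 km/s

Transfer-ellipse semi-major axis a_t = (r₁ + r₂)/2 = (55400 + 6990)/2 = 31195 km.
At apoapsis, r = 55400 km.
Vis-viva: v = √[μ(2/r − 1/a_t)] = √[3.986×10^5 × (2/55400 − 1/31195)] = 1.270 km/s.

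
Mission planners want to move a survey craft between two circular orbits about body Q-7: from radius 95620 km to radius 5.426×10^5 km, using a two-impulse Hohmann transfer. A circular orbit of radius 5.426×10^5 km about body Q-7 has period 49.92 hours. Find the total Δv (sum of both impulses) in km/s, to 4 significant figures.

From Kepler's third law T² = 4π²r³/μ at r = 5.426×10^5 km, T = 49.92 hours = 49.92 × 3600 s = 1.79712×10^5 s: μ = 4π²r³/T² = 1.95274×10^8 km³/s².
Semi-major axis of the transfer orbit: a_t = (95620 + 5.426×10^5)/2 = 3.1911×10^5 km.
At r₁ the circular-orbit speed is v₁ = √(μ/r₁) = 45.1906 km/s.
Transfer-orbit speed at r₁ (v² = μ(2/r − 1/a)): v_p = √[μ(2/r₁ − 1/a_t)] = 58.9275 km/s.
First burn Δv₁ = |v_p − v₁| = 13.737 km/s.
Circular speed at r₂: v₂ = √(μ/r₂) = 18.97067 km/s.
Transfer-orbit speed at r₂: v_a = √[μ(2/r₂ − 1/a_t)] = 10.38453 km/s.
Second burn Δv₂ = |v₂ − v_a| = 8.5861 km/s.
Total Δv = Δv₁ + Δv₂ = 22.32 km/s.

Δv = 22.32 km/s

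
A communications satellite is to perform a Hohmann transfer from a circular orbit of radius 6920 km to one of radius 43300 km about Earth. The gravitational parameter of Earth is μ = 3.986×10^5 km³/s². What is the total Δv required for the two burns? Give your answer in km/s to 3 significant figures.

Δv = 3.82 km/s

Transfer-ellipse semi-major axis a_t = (r₁ + r₂)/2 = (6920 + 43300)/2 = 25110 km.
At r₁ the circular-orbit speed is v₁ = √(μ/r₁) = 7.5895 km/s.
Transfer-orbit speed at r₁ (v² = μ(2/r − 1/a)): v_p = √[μ(2/r₁ − 1/a_t)] = 9.9664 km/s.
First burn Δv₁ = |v_p − v₁| = 2.377 km/s.
At r₂, v₂ = √(μ/r₂) = 3.034 km/s.
Transfer-orbit speed at r₂: v_a = √[μ(2/r₂ − 1/a_t)] = 1.593 km/s.
Second burn Δv₂ = |v₂ − v_a| = 1.441 km/s.
Δv = Δv₁ + Δv₂ = 2.377 + 1.441 = 3.818 km/s.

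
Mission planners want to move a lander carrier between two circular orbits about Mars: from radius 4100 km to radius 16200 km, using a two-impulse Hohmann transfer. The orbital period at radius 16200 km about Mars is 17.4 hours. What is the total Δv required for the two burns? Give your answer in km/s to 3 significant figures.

Δv = 1.44 km/s

From Kepler's third law T² = 4π²r³/μ at r = 16200 km, T = 17.4 hours = 17.4 × 3600 s = 62640 s: μ = 4π²r³/T² = 42776.1 km³/s².
The Hohmann ellipse has a_t = (r₁ + r₂)/2 = 10150 km.
Circular speed at r₁: v₁ = √(μ/r₁) = √(42776.1/4100) = 3.23005 km/s.
On the transfer ellipse at r₁, v² = μ(2/r − 1/a) gives v_p = √[μ(2/r₁ − 1/a_t)] = 4.08069 km/s.
First burn Δv₁ = |v_p − v₁| = 0.8506 km/s.
Circular speed at r₂: v₂ = √(μ/r₂) = 1.6250 km/s.
Transfer-orbit speed at r₂: v_a = √[μ(2/r₂ − 1/a_t)] = 1.0328 km/s.
Second burn Δv₂ = |v₂ − v_a| = 0.5922 km/s.
Δv = Δv₁ + Δv₂ = 0.8506 + 0.5922 = 1.443 km/s.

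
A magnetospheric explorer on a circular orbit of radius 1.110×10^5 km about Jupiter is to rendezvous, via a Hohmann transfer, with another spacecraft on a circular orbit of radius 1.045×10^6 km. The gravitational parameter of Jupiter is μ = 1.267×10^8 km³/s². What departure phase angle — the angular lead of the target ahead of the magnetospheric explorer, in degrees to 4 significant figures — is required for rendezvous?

φ = 106.0°

The Hohmann ellipse has a_t = (r₁ + r₂)/2 = 5.780×10^5 km.
The half-period of the transfer ellipse is t = π√(a_t³/μ) = 1.22646×10^5 s.
The target's mean motion on its circular orbit is ω₂ = √(μ/r₂³) = 1.05369×10^-5 rad/s.
Angle swept by the target during transfer: ω₂·t = 1.2923 rad = 74.04°.
Arrival is 180° from departure on the ellipse, so φ = 180° − 74.04° = 106.0°.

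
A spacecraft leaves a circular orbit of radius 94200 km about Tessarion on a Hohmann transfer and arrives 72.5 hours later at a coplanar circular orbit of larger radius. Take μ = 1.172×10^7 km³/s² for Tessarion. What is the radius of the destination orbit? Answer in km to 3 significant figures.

Transfer time t = 72.5 hours = 2.610×10^5 s, and t = π√(a_t³/μ).
So a_t = (μ t²/π²)^(1/3) = (1.172×10^7 × (2.610×10^5)² / π²)^(1/3) = 4.3248×10^5 km.
Since a_t = (r₁ + r₂)/2, r₂ = 2a_t − r₁ = 2×4.3248×10^5 − 94200 = 7.7076×10^5 km.

r₂ = 7.71×10^5 km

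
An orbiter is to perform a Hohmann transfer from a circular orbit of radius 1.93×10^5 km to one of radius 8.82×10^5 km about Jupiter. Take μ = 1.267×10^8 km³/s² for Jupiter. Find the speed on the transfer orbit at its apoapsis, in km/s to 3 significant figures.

v = 7.18 km/s

Transfer-ellipse semi-major axis a_t = (r₁ + r₂)/2 = (1.930×10^5 + 8.820×10^5)/2 = 5.375×10^5 km.
The apoapsis of the transfer ellipse is at r = 8.820×10^5 km.
From the vis-viva equation, v = √[μ(2/r − 1/a_t)] = 7.182 km/s.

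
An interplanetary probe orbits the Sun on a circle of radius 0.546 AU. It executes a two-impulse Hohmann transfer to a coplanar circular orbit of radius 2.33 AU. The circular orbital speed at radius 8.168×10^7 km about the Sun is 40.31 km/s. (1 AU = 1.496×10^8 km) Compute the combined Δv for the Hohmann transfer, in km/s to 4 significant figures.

Δv = 18.49 km/s

From the circular-orbit relation v² = μ/r at r = 8.168×10^7 km: μ = v²r = (40.31)² × 8.168×10^7 = 1.32722×10^11 km³/s².
In km: r₁ = 0.546 × 1.496×10^8 = 8.16816×10^7 km; r₂ = 2.33 × 1.496×10^8 = 3.48568×10^8 km.
Transfer-ellipse semi-major axis a_t = (r₁ + r₂)/2 = (8.16816×10^7 + 3.48568×10^8)/2 = 2.151248×10^8 km.
At r₁ the circular-orbit speed is v₁ = √(μ/r₁) = 40.31 km/s.
Transfer-orbit speed at r₁ (vis-viva): v_p = √[μ(2/r₁ − 1/a_t)] = 51.31 km/s.
First burn Δv₁ = |v_p − v₁| = 11.00 km/s.
Circular speed at r₂: v₂ = √(μ/r₂) = 19.513 km/s.
Transfer-orbit speed at r₂: v_a = √[μ(2/r₂ − 1/a_t)] = 12.024 km/s.
Second burn Δv₂ = |v₂ − v_a| = 7.489 km/s.
Total Δv = Δv₁ + Δv₂ = 18.49 km/s.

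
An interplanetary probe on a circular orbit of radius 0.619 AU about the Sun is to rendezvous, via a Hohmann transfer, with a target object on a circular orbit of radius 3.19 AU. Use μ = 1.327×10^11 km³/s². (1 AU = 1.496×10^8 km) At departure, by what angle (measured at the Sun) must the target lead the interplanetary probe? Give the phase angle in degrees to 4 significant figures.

In km: r₁ = 0.619 × 1.496×10^8 = 9.26024×10^7 km; r₂ = 3.19 × 1.496×10^8 = 4.77224×10^8 km.
Transfer-ellipse semi-major axis a_t = (r₁ + r₂)/2 = (9.26024×10^7 + 4.77224×10^8)/2 = 2.849132×10^8 km.
The half-period of the transfer ellipse is t = π√(a_t³/μ) = 4.1475×10^7 s.
The target's mean motion on its circular orbit is ω₂ = √(μ/r₂³) = 3.4942×10^-8 rad/s.
Angle swept by the target during transfer: ω₂·t = 1.4492 rad = 83.03°.
The interplanetary probe traverses 180° on the transfer ellipse, so the target must lead by 180° − 83.03° = 96.97°.

φ = 96.97°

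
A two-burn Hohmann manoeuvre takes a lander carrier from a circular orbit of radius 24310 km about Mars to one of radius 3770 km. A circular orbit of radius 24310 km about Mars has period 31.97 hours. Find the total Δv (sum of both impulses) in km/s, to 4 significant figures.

Δv = 1.704 km/s

From Kepler's third law T² = 4π²r³/μ at r = 24310 km, T = 31.97 hours = 31.97 × 3600 s = 1.15092×10^5 s: μ = 4π²r³/T² = 42817.8 km³/s².
Transfer-ellipse semi-major axis a_t = (r₁ + r₂)/2 = (24310 + 3770)/2 = 14040 km.
Circular speed at r₁: v₁ = √(μ/r₁) = √(42817.8/24310) = 1.32715 km/s.
Transfer-orbit speed at r₁ (vis-viva): v_a = √[μ(2/r₁ − 1/a_t)] = 0.687712 km/s.
First burn Δv₁ = |v_a − v₁| = 0.63944 km/s.
At r₂, v₂ = √(μ/r₂) = 3.3701 km/s.
Transfer-orbit speed at r₂: v_p = √[μ(2/r₂ − 1/a_t)] = 4.4346 km/s.
Second burn Δv₂ = |v₂ − v_p| = 1.0645 km/s.
Total Δv = Δv₁ + Δv₂ = 1.704 km/s.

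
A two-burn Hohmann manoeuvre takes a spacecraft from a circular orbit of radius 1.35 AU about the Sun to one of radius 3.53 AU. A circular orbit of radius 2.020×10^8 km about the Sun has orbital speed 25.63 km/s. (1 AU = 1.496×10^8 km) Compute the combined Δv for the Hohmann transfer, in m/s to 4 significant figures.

From the circular-orbit relation v² = μ/r at r = 2.020×10^8 km: μ = v²r = (25.63)² × 2.020×10^8 = 1.32693×10^11 km³/s².
In km: r₁ = 1.35 × 1.496×10^8 = 2.0196×10^8 km; r₂ = 3.53 × 1.496×10^8 = 5.28088×10^8 km.
Transfer-ellipse semi-major axis a_t = (r₁ + r₂)/2 = (2.0196×10^8 + 5.28088×10^8)/2 = 3.65024×10^8 km.
At r₁ the circular-orbit speed is v₁ = √(μ/r₁) = 25.633 km/s.
On the transfer ellipse at r₁, vis-viva equation gives v_p = √[μ(2/r₁ − 1/a_t)] = 30.831 km/s.
First burn Δv₁ = |v_p − v₁| = 5.198 km/s.
Circular speed at r₂: v₂ = √(μ/r₂) = 15.852 km/s.
Transfer-orbit speed at r₂: v_a = √[μ(2/r₂ − 1/a_t)] = 11.791 km/s.
Second burn Δv₂ = |v₂ − v_a| = 4.061 km/s.
Total Δv = Δv₁ + Δv₂ = 9.259 km/s.

Δv = 9259 m/s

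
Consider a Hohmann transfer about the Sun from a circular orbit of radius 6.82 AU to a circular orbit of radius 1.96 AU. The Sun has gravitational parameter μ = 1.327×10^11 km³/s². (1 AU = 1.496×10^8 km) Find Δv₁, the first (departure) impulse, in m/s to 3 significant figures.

Δv₁ = 3780 m/s

In km: r₁ = 6.82 × 1.496×10^8 = 1.020272×10^9 km; r₂ = 1.96 × 1.496×10^8 = 2.93216×10^8 km.
The Hohmann ellipse has a_t = (r₁ + r₂)/2 = 6.56744×10^8 km.
Circular speed at r = 1.020272×10^9 km: v_c = √(μ/r) = 11.4045 km/s.
Transfer-orbit speed at the same r (vis-viva, a = a_t): v_t = √[μ(2/r − 1/a_t)] = 7.62032 km/s.
Δv₁ = |v_t − v_c| = |7.62032 − 11.4045| = 3.784 km/s.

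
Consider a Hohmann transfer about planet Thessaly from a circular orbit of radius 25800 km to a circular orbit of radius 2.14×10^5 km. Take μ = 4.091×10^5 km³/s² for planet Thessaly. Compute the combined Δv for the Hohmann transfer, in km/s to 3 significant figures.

Transfer-ellipse semi-major axis a_t = (r₁ + r₂)/2 = (25800 + 2.140×10^5)/2 = 1.199×10^5 km.
Circular speed at r₁: v₁ = √(μ/r₁) = √(4.091×10^5/25800) = 3.982 km/s.
On the transfer ellipse at r₁, v² = μ(2/r − 1/a) gives v_p = √[μ(2/r₁ − 1/a_t)] = 5.320 km/s.
First burn Δv₁ = |v_p − v₁| = 1.338 km/s.
At r₂, v₂ = √(μ/r₂) = 1.38264 km/s.
Transfer-orbit speed at r₂: v_a = √[μ(2/r₂ − 1/a_t)] = 0.641369 km/s.
Second burn Δv₂ = |v₂ − v_a| = 0.7413 km/s.
Δv = Δv₁ + Δv₂ = 1.338 + 0.7413 = 2.079 km/s.

Δv = 2.08 km/s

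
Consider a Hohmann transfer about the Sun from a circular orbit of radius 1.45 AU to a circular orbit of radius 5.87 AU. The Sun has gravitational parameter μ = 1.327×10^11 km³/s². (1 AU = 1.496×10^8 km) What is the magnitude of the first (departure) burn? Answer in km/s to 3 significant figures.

In km: r₁ = 1.45 × 1.496×10^8 = 2.1692×10^8 km; r₂ = 5.87 × 1.496×10^8 = 8.78152×10^8 km.
Semi-major axis of the transfer orbit: a_t = (2.1692×10^8 + 8.78152×10^8)/2 = 5.47536×10^8 km.
Circular speed at r = 2.1692×10^8 km: v_c = √(μ/r) = 24.73 km/s.
Vis-viva on the transfer ellipse at r = 2.1692×10^8 km gives v_t = √[μ(2/r − 1/a_t)] = 31.32 km/s.
Δv₁ = |v_t − v_c| = |31.32 − 24.73| = 6.590 km/s.

Δv₁ = 6.59 km/s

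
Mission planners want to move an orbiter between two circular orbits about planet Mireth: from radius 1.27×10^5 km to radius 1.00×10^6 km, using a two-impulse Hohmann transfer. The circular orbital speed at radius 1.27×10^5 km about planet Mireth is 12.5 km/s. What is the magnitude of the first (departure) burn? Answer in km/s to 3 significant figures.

Δv₁ = 4.15 km/s

From the circular-orbit relation v² = μ/r at r = 1.27×10^5 km: μ = v²r = (12.5)² × 1.27×10^5 = 1.98438×10^7 km³/s².
Semi-major axis of the transfer orbit: a_t = (1.270×10^5 + 1.000×10^6)/2 = 5.635×10^5 km.
Circular speed at r = 1.270×10^5 km: v_c = √(μ/r) = 12.500 km/s.
Transfer-orbit speed at the same r (vis-viva, a = a_t): v_t = √[μ(2/r − 1/a_t)] = 16.652 km/s.
Δv₁ = |v_t − v_c| = |16.652 − 12.500| = 4.152 km/s.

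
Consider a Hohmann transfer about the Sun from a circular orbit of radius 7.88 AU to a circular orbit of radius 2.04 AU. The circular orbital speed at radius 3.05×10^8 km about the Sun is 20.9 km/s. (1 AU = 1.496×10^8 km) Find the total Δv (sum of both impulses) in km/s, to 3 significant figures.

From the circular-orbit relation v² = μ/r at r = 3.05×10^8 km: μ = v²r = (20.9)² × 3.05×10^8 = 1.33227×10^11 km³/s².
In km: r₁ = 7.88 × 1.496×10^8 = 1.178848×10^9 km; r₂ = 2.04 × 1.496×10^8 = 3.05184×10^8 km.
Semi-major axis of the transfer orbit: a_t = (1.178848×10^9 + 3.05184×10^8)/2 = 7.42016×10^8 km.
Circular speed at r₁: v₁ = √(μ/r₁) = √(1.33227×10^11/1.178848×10^9) = 10.631 km/s.
On the transfer ellipse at r₁, vis-viva gives v_a = √[μ(2/r₁ − 1/a_t)] = 6.8178 km/s.
First burn Δv₁ = |v_a − v₁| = 3.813 km/s.
Circular speed at r₂: v₂ = √(μ/r₂) = 20.8937 km/s.
Transfer-orbit speed at r₂: v_p = √[μ(2/r₂ − 1/a_t)] = 26.3353 km/s.
Second burn Δv₂ = |v₂ − v_p| = 5.442 km/s.
Total Δv = Δv₁ + Δv₂ = 9.255 km/s.

Δv = 9.25 km/s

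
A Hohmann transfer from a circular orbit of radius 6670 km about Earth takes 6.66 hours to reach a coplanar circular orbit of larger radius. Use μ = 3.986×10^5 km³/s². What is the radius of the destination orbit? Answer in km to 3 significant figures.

r₂ = 50400 km

Transfer time t = 6.66 hours = 23976 s, and t = π√(a_t³/μ).
So a_t = (μ t²/π²)^(1/3) = (3.986×10^5 × (23976)² / π²)^(1/3) = 28527 km.
Since a_t = (r₁ + r₂)/2, r₂ = 2a_t − r₁ = 2×28527 − 6670 = 50384 km.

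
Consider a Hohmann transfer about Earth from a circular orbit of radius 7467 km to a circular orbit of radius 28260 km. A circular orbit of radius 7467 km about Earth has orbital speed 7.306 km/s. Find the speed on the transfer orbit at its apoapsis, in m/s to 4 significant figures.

From the circular-orbit relation v² = μ/r at r = 7467 km: μ = v²r = (7.306)² × 7467 = 3.98571×10^5 km³/s².
Transfer-ellipse semi-major axis a_t = (r₁ + r₂)/2 = (7467 + 28260)/2 = 17863.5 km.
The apoapsis of the transfer ellipse is at r = 28260 km.
Vis-viva: v = √[μ(2/r − 1/a_t)] = √[3.98571×10^5 × (2/28260 − 1/17863.5)] = 2.428 km/s.

v = 2428 m/s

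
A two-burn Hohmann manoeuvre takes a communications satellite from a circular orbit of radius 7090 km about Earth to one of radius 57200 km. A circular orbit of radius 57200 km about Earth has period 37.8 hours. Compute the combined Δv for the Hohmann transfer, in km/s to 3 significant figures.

Δv = 3.91 km/s

From Kepler's third law T² = 4π²r³/μ at r = 57200 km, T = 37.8 hours = 37.8 × 3600 s = 1.3608×10^5 s: μ = 4π²r³/T² = 3.98987×10^5 km³/s².
Semi-major axis of the transfer orbit: a_t = (7090 + 57200)/2 = 32145 km.
Circular speed at r₁: v₁ = √(μ/r₁) = √(3.98987×10^5/7090) = 7.5016 km/s.
On the transfer ellipse at r₁, vis-viva gives v_p = √[μ(2/r₁ − 1/a_t)] = 10.007 km/s.
First burn Δv₁ = |v_p − v₁| = 2.505 km/s.
At r₂, v₂ = √(μ/r₂) = 2.641 km/s.
Transfer-orbit speed at r₂: v_a = √[μ(2/r₂ − 1/a_t)] = 1.240 km/s.
Second burn Δv₂ = |v₂ − v_a| = 1.401 km/s.
Total Δv = Δv₁ + Δv₂ = 3.906 km/s.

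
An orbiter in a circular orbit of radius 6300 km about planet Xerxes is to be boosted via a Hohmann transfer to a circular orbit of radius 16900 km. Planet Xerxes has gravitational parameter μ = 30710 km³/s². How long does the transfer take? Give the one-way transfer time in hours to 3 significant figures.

t = 6.22 hours

The Hohmann ellipse has a_t = (r₁ + r₂)/2 = 11600 km.
Transfer time t = π√(a_t³/μ) = π√((11600)³ / 30710) = 22400 s.
Converting: 22400 s ÷ 3600 s/hour = 6.22 hours.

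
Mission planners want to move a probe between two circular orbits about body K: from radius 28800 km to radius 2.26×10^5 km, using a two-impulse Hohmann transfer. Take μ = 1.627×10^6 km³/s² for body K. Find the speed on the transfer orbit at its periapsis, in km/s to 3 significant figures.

v = 10.0 km/s

Semi-major axis of the transfer orbit: a_t = (28800 + 2.260×10^5)/2 = 1.274×10^5 km.
At periapsis, r = 28800 km.
Vis-viva: v = √[μ(2/r − 1/a_t)] = √[1.627×10^6 × (2/28800 − 1/1.274×10^5)] = 10.01 km/s.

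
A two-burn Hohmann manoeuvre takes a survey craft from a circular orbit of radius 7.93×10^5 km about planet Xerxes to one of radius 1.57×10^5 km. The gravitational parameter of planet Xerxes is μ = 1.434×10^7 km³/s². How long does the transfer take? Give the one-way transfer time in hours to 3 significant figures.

t = 75.4 hours

Transfer-ellipse semi-major axis a_t = (r₁ + r₂)/2 = (7.930×10^5 + 1.570×10^5)/2 = 4.750×10^5 km.
By Kepler's third law the transfer-orbit period is T = 2π√(a_t³/μ), so t = T/2 = 2.716×10^5 s.
Converting: 2.716×10^5 s ÷ 3600 s/hour = 75.4 hours.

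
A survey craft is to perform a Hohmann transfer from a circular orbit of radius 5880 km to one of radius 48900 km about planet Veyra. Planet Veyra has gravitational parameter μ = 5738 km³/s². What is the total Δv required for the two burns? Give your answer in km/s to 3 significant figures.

The Hohmann ellipse has a_t = (r₁ + r₂)/2 = 27390 km.
Circular speed at r₁: v₁ = √(μ/r₁) = √(5738/5880) = 0.9879 km/s.
On the transfer ellipse at r₁, vis-viva equation gives v_p = √[μ(2/r₁ − 1/a_t)] = 1.320 km/s.
First burn Δv₁ = |v_p − v₁| = 0.3321 km/s.
Circular speed at r₂: v₂ = √(μ/r₂) = 0.34255 km/s.
Transfer-orbit speed at r₂: v_a = √[μ(2/r₂ − 1/a_t)] = 0.15872 km/s.
Second burn Δv₂ = |v₂ − v_a| = 0.1838 km/s.
Total Δv = Δv₁ + Δv₂ = 0.5159 km/s.

Δv = 0.516 km/s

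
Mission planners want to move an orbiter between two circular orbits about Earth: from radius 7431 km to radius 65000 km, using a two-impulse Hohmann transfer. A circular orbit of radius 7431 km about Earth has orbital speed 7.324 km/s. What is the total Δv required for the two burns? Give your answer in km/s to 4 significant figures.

Δv = 3.843 km/s

From the circular-orbit relation v² = μ/r at r = 7431 km: μ = v²r = (7.324)² × 7431 = 3.98606×10^5 km³/s².
The Hohmann ellipse has a_t = (r₁ + r₂)/2 = 36215.5 km.
Circular speed at r₁: v₁ = √(μ/r₁) = √(3.98606×10^5/7431) = 7.324 km/s.
Transfer-orbit speed at r₁ (v² = μ(2/r − 1/a)): v_p = √[μ(2/r₁ − 1/a_t)] = 9.812 km/s.
First burn Δv₁ = |v_p − v₁| = 2.488 km/s.
Circular speed at r₂: v₂ = √(μ/r₂) = 2.4764 km/s.
Transfer-orbit speed at r₂: v_a = √[μ(2/r₂ − 1/a_t)] = 1.1217 km/s.
Second burn Δv₂ = |v₂ − v_a| = 1.355 km/s.
Total Δv = Δv₁ + Δv₂ = 3.843 km/s.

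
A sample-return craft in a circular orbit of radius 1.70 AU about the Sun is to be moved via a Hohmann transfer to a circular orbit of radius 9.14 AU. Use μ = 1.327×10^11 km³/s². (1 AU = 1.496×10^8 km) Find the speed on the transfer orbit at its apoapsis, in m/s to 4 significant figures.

v = 5517 m/s

In km: r₁ = 1.70 × 1.496×10^8 = 2.5432×10^8 km; r₂ = 9.14 × 1.496×10^8 = 1.367344×10^9 km.
Semi-major axis of the transfer orbit: a_t = (2.5432×10^8 + 1.367344×10^9)/2 = 8.10832×10^8 km.
At apoapsis, r = 1.367344×10^9 km.
From the vis-viva equation, v = √[μ(2/r − 1/a_t)] = 5.517 km/s.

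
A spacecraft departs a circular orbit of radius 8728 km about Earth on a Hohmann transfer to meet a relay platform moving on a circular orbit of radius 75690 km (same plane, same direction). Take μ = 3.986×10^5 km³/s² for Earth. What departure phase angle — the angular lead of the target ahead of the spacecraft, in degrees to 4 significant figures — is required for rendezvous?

φ = 105.0°

Semi-major axis of the transfer orbit: a_t = (8728 + 75690)/2 = 42209 km.
The half-period of the transfer ellipse is t = π√(a_t³/μ) = 43150 s.
The target's mean motion on its circular orbit is ω₂ = √(μ/r₂³) = 3.032×10^-5 rad/s.
Angle swept by the target during transfer: ω₂·t = 1.3083 rad = 74.96°.
Arrival is 180° from departure on the ellipse, so φ = 180° − 74.96° = 105.0°.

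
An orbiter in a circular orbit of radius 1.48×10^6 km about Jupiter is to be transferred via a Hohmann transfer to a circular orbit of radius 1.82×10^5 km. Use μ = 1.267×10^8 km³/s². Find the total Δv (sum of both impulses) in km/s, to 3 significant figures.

Δv = 13.7 km/s

The Hohmann ellipse has a_t = (r₁ + r₂)/2 = 8.310×10^5 km.
At r₁ the circular-orbit speed is v₁ = √(μ/r₁) = 9.252 km/s.
On the transfer ellipse at r₁, vis-viva equation gives v_a = √[μ(2/r₁ − 1/a_t)] = 4.330 km/s.
First burn Δv₁ = |v_a − v₁| = 4.922 km/s.
At r₂, v₂ = √(μ/r₂) = 26.3847 km/s.
Transfer-orbit speed at r₂: v_p = √[μ(2/r₂ − 1/a_t)] = 35.2114 km/s.
Second burn Δv₂ = |v₂ − v_p| = 8.827 km/s.
Δv = Δv₁ + Δv₂ = 4.922 + 8.827 = 13.75 km/s.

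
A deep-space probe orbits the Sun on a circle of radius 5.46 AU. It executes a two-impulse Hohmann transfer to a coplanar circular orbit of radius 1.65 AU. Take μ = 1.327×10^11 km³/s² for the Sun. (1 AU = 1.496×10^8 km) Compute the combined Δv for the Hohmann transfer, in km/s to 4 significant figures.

Δv = 9.611 km/s

In km: r₁ = 5.46 × 1.496×10^8 = 8.16816×10^8 km; r₂ = 1.65 × 1.496×10^8 = 2.4684×10^8 km.
The Hohmann ellipse has a_t = (r₁ + r₂)/2 = 5.31828×10^8 km.
Circular speed at r₁: v₁ = √(μ/r₁) = √(1.327×10^11/8.16816×10^8) = 12.746 km/s.
Transfer-orbit speed at r₁ (vis-viva): v_a = √[μ(2/r₁ − 1/a_t)] = 8.6835 km/s.
First burn Δv₁ = |v_a − v₁| = 4.0625 km/s.
At r₂, v₂ = √(μ/r₂) = 23.1861 km/s.
Transfer-orbit speed at r₂: v_p = √[μ(2/r₂ − 1/a_t)] = 28.7345 km/s.
Second burn Δv₂ = |v₂ − v_p| = 5.5484 km/s.
Δv = Δv₁ + Δv₂ = 4.0625 + 5.5484 = 9.611 km/s.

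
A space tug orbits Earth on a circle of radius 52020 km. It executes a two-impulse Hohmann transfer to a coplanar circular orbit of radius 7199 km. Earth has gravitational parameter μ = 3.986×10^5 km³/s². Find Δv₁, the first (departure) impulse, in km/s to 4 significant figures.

The Hohmann ellipse has a_t = (r₁ + r₂)/2 = 29609.5 km.
On the circular orbit at r = 52020 km, v_c = √(μ/r) = 2.768 km/s.
Transfer-orbit speed at the same r (vis-viva, a = a_t): v_t = √[μ(2/r − 1/a_t)] = 1.365 km/s.
Δv₁ = |v_t − v_c| = |1.365 − 2.768| = 1.403 km/s.

Δv₁ = 1.403 km/s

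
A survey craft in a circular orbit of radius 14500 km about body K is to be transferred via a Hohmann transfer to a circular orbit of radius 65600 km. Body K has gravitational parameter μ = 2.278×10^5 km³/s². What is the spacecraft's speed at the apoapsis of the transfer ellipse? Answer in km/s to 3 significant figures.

v = 1.12 km/s

The Hohmann ellipse has a_t = (r₁ + r₂)/2 = 40050 km.
At apoapsis, r = 65600 km.
Vis-viva: v = √[μ(2/r − 1/a_t)] = √[2.278×10^5 × (2/65600 − 1/40050)] = 1.121 km/s.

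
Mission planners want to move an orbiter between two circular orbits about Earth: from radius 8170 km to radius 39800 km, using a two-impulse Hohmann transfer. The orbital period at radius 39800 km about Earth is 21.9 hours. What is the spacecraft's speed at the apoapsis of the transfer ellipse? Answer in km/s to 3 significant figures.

From Kepler's third law T² = 4π²r³/μ at r = 39800 km, T = 21.9 hours = 21.9 × 3600 s = 78840 s: μ = 4π²r³/T² = 4.00420×10^5 km³/s².
The Hohmann ellipse has a_t = (r₁ + r₂)/2 = 23985 km.
The apoapsis of the transfer ellipse is at r = 39800 km.
Vis-viva: v = √[μ(2/r − 1/a_t)] = √[4.00420×10^5 × (2/39800 − 1/23985)] = 1.851 km/s.

v = 1.85 km/s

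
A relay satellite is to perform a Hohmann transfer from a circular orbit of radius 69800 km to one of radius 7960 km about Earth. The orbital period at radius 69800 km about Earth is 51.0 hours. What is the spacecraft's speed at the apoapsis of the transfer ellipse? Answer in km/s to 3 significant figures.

v = 1.08 km/s

From Kepler's third law T² = 4π²r³/μ at r = 69800 km, T = 51.0 hours = 51.0 × 3600 s = 1.836×10^5 s: μ = 4π²r³/T² = 3.98273×10^5 km³/s².
Transfer-ellipse semi-major axis a_t = (r₁ + r₂)/2 = (69800 + 7960)/2 = 38880 km.
The apoapsis of the transfer ellipse is at r = 69800 km.
Vis-viva: v = √[μ(2/r − 1/a_t)] = √[3.98273×10^5 × (2/69800 − 1/38880)] = 1.081 km/s.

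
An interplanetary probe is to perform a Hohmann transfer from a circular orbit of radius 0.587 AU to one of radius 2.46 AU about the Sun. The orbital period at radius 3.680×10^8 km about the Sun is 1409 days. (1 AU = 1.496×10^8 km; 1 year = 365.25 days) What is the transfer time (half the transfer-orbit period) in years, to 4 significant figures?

From Kepler's third law T² = 4π²r³/μ at r = 3.680×10^8 km, T = 1409 days = 1409 × 86400 s = 1.217376×10^8 s: μ = 4π²r³/T² = 1.32756×10^11 km³/s².
In km: r₁ = 0.587 × 1.496×10^8 = 8.78152×10^7 km; r₂ = 2.46 × 1.496×10^8 = 3.68016×10^8 km.
Semi-major axis of the transfer orbit: a_t = (8.78152×10^7 + 3.68016×10^8)/2 = 2.279156×10^8 km.
By Kepler's third law the transfer-orbit period is T = 2π√(a_t³/μ), so t = T/2 = 2.9668×10^7 s.
Converting: 2.9668×10^7 s ÷ 3.15576×10^7 s/year (365.25 × 86400) = 0.9401 years.

t = 0.9401 years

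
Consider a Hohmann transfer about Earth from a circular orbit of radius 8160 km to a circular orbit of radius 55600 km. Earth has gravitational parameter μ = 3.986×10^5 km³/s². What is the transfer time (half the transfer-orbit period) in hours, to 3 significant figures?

t = 7.87 hours

The Hohmann ellipse has a_t = (r₁ + r₂)/2 = 31880 km.
Half the transfer-orbit period gives t = π√(a_t³/μ) = 28320 s.
Converting: 28320 s ÷ 3600 s/hour = 7.87 hours.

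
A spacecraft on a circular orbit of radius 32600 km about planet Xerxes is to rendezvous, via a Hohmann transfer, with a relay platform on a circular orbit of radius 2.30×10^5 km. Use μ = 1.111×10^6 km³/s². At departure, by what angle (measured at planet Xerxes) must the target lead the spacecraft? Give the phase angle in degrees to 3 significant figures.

The Hohmann ellipse has a_t = (r₁ + r₂)/2 = 1.313×10^5 km.
The half-period of the transfer ellipse is t = π√(a_t³/μ) = 1.418×10^5 s.
Target angular speed ω₂ = √(μ/r₂³) = 9.556×10^-6 rad/s.
Angle swept by the target during transfer: ω₂·t = 1.355 rad = 77.64°.
The spacecraft traverses 180° on the transfer ellipse, so the target must lead by 180° − 77.64° = 102°.

φ = 102°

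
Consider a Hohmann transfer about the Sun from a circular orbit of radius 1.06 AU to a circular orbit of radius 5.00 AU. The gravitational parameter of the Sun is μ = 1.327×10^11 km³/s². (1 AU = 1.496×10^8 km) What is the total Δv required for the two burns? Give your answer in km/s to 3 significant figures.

In km: r₁ = 1.06 × 1.496×10^8 = 1.58576×10^8 km; r₂ = 5.00 × 1.496×10^8 = 7.480×10^8 km.
The Hohmann ellipse has a_t = (r₁ + r₂)/2 = 4.53288×10^8 km.
Circular speed at r₁: v₁ = √(μ/r₁) = √(1.327×10^11/1.58576×10^8) = 28.92789 km/s.
Transfer-orbit speed at r₁ (vis-viva equation): v_p = √[μ(2/r₁ − 1/a_t)] = 37.16040 km/s.
First burn Δv₁ = |v_p − v₁| = 8.233 km/s.
At r₂, v₂ = √(μ/r₂) = 13.319 km/s.
Transfer-orbit speed at r₂: v_a = √[μ(2/r₂ − 1/a_t)] = 7.8780 km/s.
Second burn Δv₂ = |v₂ − v_a| = 5.441 km/s.
Total Δv = Δv₁ + Δv₂ = 13.67 km/s.

Δv = 13.7 km/s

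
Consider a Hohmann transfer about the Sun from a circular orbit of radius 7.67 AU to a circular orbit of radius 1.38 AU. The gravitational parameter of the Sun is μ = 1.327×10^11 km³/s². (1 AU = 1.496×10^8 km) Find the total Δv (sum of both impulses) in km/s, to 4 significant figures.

Δv = 12.47 km/s

In km: r₁ = 7.67 × 1.496×10^8 = 1.147432×10^9 km; r₂ = 1.38 × 1.496×10^8 = 2.06448×10^8 km.
The Hohmann ellipse has a_t = (r₁ + r₂)/2 = 6.7694×10^8 km.
At r₁ the circular-orbit speed is v₁ = √(μ/r₁) = 10.754 km/s.
On the transfer ellipse at r₁, v² = μ(2/r − 1/a) gives v_a = √[μ(2/r₁ − 1/a_t)] = 5.9388 km/s.
First burn Δv₁ = |v_a − v₁| = 4.815 km/s.
Circular speed at r₂: v₂ = √(μ/r₂) = 25.353 km/s.
Transfer-orbit speed at r₂: v_p = √[μ(2/r₂ − 1/a_t)] = 33.008 km/s.
Second burn Δv₂ = |v₂ − v_p| = 7.655 km/s.
Total Δv = Δv₁ + Δv₂ = 12.47 km/s.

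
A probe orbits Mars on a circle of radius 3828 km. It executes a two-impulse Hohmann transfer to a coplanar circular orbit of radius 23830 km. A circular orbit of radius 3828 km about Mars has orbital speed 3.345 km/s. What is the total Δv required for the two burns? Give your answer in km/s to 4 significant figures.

Δv = 1.681 km/s

From the circular-orbit relation v² = μ/r at r = 3828 km: μ = v²r = (3.345)² × 3828 = 42831.6 km³/s².
The Hohmann ellipse has a_t = (r₁ + r₂)/2 = 13829 km.
At r₁ the circular-orbit speed is v₁ = √(μ/r₁) = 3.345 km/s.
On the transfer ellipse at r₁, vis-viva gives v_p = √[μ(2/r₁ − 1/a_t)] = 4.391 km/s.
First burn Δv₁ = |v_p − v₁| = 1.046 km/s.
At r₂, v₂ = √(μ/r₂) = 1.3407 km/s.
Transfer-orbit speed at r₂: v_a = √[μ(2/r₂ − 1/a_t)] = 0.70536 km/s.
Second burn Δv₂ = |v₂ − v_a| = 0.6353 km/s.
Δv = Δv₁ + Δv₂ = 1.046 + 0.6353 = 1.681 km/s.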